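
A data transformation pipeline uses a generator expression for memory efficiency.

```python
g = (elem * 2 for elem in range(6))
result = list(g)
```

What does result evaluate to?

Step 1: For each elem in range(6), compute elem*2:
  elem=0: 0*2 = 0
  elem=1: 1*2 = 2
  elem=2: 2*2 = 4
  elem=3: 3*2 = 6
  elem=4: 4*2 = 8
  elem=5: 5*2 = 10
Therefore result = [0, 2, 4, 6, 8, 10].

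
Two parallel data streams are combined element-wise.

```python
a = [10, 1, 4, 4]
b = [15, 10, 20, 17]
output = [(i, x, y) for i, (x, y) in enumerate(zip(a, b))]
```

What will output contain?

Step 1: enumerate(zip(a, b)) gives index with paired elements:
  i=0: (10, 15)
  i=1: (1, 10)
  i=2: (4, 20)
  i=3: (4, 17)
Therefore output = [(0, 10, 15), (1, 1, 10), (2, 4, 20), (3, 4, 17)].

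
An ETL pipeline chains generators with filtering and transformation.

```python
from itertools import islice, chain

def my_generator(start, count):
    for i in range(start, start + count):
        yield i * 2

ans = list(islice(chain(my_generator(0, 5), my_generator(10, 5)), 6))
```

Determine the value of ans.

Step 1: my_generator(0, 5) yields [0, 2, 4, 6, 8].
Step 2: my_generator(10, 5) yields [20, 22, 24, 26, 28].
Step 3: chain concatenates: [0, 2, 4, 6, 8, 20, 22, 24, 26, 28].
Step 4: islice takes first 6: [0, 2, 4, 6, 8, 20].
Therefore ans = [0, 2, 4, 6, 8, 20].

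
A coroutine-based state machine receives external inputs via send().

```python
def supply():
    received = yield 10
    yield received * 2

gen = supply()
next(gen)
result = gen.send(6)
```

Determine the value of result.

Step 1: next(gen) advances to first yield, producing 10.
Step 2: send(6) resumes, received = 6.
Step 3: yield received * 2 = 6 * 2 = 12.
Therefore result = 12.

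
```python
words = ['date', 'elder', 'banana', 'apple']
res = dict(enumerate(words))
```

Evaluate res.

Step 1: enumerate pairs indices with words:
  0 -> 'date'
  1 -> 'elder'
  2 -> 'banana'
  3 -> 'apple'
Therefore res = {0: 'date', 1: 'elder', 2: 'banana', 3: 'apple'}.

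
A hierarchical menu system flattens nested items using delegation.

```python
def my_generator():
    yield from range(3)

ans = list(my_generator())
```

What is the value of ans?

Step 1: yield from delegates to the iterable, yielding each element.
Step 2: Collected values: [0, 1, 2].
Therefore ans = [0, 1, 2].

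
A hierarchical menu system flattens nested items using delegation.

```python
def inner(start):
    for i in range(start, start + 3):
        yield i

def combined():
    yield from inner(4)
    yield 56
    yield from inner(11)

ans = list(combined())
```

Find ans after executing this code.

Step 1: combined() delegates to inner(4):
  yield 4
  yield 5
  yield 6
Step 2: yield 56
Step 3: Delegates to inner(11):
  yield 11
  yield 12
  yield 13
Therefore ans = [4, 5, 6, 56, 11, 12, 13].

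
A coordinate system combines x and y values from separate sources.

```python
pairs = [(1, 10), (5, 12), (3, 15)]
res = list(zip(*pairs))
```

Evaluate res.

Step 1: zip(*pairs) transposes: unzips [(1, 10), (5, 12), (3, 15)] into separate sequences.
Step 2: First elements: (1, 5, 3), second elements: (10, 12, 15).
Therefore res = [(1, 5, 3), (10, 12, 15)].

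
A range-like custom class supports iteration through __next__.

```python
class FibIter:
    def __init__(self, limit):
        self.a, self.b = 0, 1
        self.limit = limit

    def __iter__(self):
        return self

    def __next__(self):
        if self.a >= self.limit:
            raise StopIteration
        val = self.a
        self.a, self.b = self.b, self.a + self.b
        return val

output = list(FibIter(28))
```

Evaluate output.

Step 1: Fibonacci-like sequence (a=0, b=1) until >= 28:
  Yield 0, then a,b = 1,1
  Yield 1, then a,b = 1,2
  Yield 1, then a,b = 2,3
  Yield 2, then a,b = 3,5
  Yield 3, then a,b = 5,8
  Yield 5, then a,b = 8,13
  Yield 8, then a,b = 13,21
  Yield 13, then a,b = 21,34
  Yield 21, then a,b = 34,55
Step 2: 34 >= 28, stop.
Therefore output = [0, 1, 1, 2, 3, 5, 8, 13, 21].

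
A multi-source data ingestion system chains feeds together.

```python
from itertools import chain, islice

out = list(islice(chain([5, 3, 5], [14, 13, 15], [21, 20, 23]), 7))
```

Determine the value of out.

Step 1: chain([5, 3, 5], [14, 13, 15], [21, 20, 23]) = [5, 3, 5, 14, 13, 15, 21, 20, 23].
Step 2: islice takes first 7 elements: [5, 3, 5, 14, 13, 15, 21].
Therefore out = [5, 3, 5, 14, 13, 15, 21].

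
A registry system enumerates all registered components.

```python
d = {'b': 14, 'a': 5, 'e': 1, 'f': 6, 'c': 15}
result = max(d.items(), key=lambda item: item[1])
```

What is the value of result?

Step 1: Find item with maximum value:
  ('b', 14)
  ('a', 5)
  ('e', 1)
  ('f', 6)
  ('c', 15)
Step 2: Maximum value is 15 at key 'c'.
Therefore result = ('c', 15).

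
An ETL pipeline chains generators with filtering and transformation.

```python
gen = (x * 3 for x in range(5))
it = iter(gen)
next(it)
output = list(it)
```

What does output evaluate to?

Step 1: Generator produces [0, 3, 6, 9, 12].
Step 2: next(it) consumes first element (0).
Step 3: list(it) collects remaining: [3, 6, 9, 12].
Therefore output = [3, 6, 9, 12].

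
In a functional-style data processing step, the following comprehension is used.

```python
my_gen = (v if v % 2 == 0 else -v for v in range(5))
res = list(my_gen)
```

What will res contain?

Step 1: For each v in range(5), yield v if even, else -v:
  v=0: even, yield 0
  v=1: odd, yield -1
  v=2: even, yield 2
  v=3: odd, yield -3
  v=4: even, yield 4
Therefore res = [0, -1, 2, -3, 4].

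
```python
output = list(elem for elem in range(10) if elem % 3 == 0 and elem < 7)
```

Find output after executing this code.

Step 1: Filter range(10) where elem % 3 == 0 and elem < 7:
  elem=0: both conditions met, included
  elem=1: excluded (1 % 3 != 0)
  elem=2: excluded (2 % 3 != 0)
  elem=3: both conditions met, included
  elem=4: excluded (4 % 3 != 0)
  elem=5: excluded (5 % 3 != 0)
  elem=6: both conditions met, included
  elem=7: excluded (7 % 3 != 0, 7 >= 7)
  elem=8: excluded (8 % 3 != 0, 8 >= 7)
  elem=9: excluded (9 >= 7)
Therefore output = [0, 3, 6].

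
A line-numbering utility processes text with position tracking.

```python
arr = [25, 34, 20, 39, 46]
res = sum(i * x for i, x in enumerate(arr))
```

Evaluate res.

Step 1: Compute i * x for each (i, x) in enumerate([25, 34, 20, 39, 46]):
  i=0, x=25: 0*25 = 0
  i=1, x=34: 1*34 = 34
  i=2, x=20: 2*20 = 40
  i=3, x=39: 3*39 = 117
  i=4, x=46: 4*46 = 184
Step 2: sum = 0 + 34 + 40 + 117 + 184 = 375.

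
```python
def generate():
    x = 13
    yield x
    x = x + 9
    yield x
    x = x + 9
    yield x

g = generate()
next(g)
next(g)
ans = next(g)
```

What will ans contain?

Step 1: Trace through generator execution:
  Yield 1: x starts at 13, yield 13
  Yield 2: x = 13 + 9 = 22, yield 22
  Yield 3: x = 22 + 9 = 31, yield 31
Step 2: First next() gets 13, second next() gets the second value, third next() yields 31.
Therefore ans = 31.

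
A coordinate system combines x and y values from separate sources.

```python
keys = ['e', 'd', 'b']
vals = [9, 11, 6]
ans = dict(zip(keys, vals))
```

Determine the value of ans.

Step 1: zip pairs keys with values:
  'e' -> 9
  'd' -> 11
  'b' -> 6
Therefore ans = {'e': 9, 'd': 11, 'b': 6}.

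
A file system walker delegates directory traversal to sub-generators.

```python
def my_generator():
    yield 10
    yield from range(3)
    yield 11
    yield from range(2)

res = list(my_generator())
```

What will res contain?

Step 1: Trace yields in order:
  yield 10
  yield 0
  yield 1
  yield 2
  yield 11
  yield 0
  yield 1
Therefore res = [10, 0, 1, 2, 11, 0, 1].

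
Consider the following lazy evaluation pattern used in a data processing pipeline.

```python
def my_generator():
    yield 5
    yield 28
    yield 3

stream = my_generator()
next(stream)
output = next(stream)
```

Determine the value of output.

Step 1: my_generator() creates a generator.
Step 2: next(stream) yields 5 (consumed and discarded).
Step 3: next(stream) yields 28, assigned to output.
Therefore output = 28.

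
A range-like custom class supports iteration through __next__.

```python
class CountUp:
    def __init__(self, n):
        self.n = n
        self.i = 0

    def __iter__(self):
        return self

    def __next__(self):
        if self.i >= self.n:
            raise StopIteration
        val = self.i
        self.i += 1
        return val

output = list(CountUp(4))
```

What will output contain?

Step 1: CountUp(4) creates an iterator counting 0 to 3.
Step 2: list() consumes all values: [0, 1, 2, 3].
Therefore output = [0, 1, 2, 3].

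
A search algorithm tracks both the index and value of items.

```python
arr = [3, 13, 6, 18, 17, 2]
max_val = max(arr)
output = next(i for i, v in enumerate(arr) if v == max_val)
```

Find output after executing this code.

Step 1: max([3, 13, 6, 18, 17, 2]) = 18.
Step 2: Find first index where value == 18:
  Index 0: 3 != 18
  Index 1: 13 != 18
  Index 2: 6 != 18
  Index 3: 18 == 18, found!
Therefore output = 3.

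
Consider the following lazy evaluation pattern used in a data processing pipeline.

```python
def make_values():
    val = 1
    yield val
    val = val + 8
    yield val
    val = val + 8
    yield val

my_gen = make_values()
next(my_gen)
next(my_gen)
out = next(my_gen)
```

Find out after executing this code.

Step 1: Trace through generator execution:
  Yield 1: val starts at 1, yield 1
  Yield 2: val = 1 + 8 = 9, yield 9
  Yield 3: val = 9 + 8 = 17, yield 17
Step 2: First next() gets 1, second next() gets the second value, third next() yields 17.
Therefore out = 17.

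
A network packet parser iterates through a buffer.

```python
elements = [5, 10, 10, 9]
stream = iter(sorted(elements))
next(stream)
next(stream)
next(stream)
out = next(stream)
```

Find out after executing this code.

Step 1: sorted([5, 10, 10, 9]) = [5, 9, 10, 10].
Step 2: Create iterator and skip 3 elements.
Step 3: next() returns 10.
Therefore out = 10.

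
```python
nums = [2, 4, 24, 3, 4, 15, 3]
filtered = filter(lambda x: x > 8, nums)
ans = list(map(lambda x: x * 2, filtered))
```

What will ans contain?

Step 1: Filter nums for elements > 8:
  2: removed
  4: removed
  24: kept
  3: removed
  4: removed
  15: kept
  3: removed
Step 2: Map x * 2 on filtered [24, 15]:
  24 -> 48
  15 -> 30
Therefore ans = [48, 30].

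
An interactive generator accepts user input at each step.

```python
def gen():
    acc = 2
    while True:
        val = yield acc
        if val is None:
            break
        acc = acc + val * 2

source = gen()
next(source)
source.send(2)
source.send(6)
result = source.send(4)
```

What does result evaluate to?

Step 1: next() -> yield acc=2.
Step 2: send(2) -> val=2, acc = 2 + 2*2 = 6, yield 6.
Step 3: send(6) -> val=6, acc = 6 + 6*2 = 18, yield 18.
Step 4: send(4) -> val=4, acc = 18 + 4*2 = 26, yield 26.
Therefore result = 26.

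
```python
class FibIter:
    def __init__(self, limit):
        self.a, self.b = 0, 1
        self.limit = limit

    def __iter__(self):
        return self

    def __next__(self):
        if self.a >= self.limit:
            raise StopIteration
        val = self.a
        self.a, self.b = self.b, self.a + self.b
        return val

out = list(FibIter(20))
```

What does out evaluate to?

Step 1: Fibonacci-like sequence (a=0, b=1) until >= 20:
  Yield 0, then a,b = 1,1
  Yield 1, then a,b = 1,2
  Yield 1, then a,b = 2,3
  Yield 2, then a,b = 3,5
  Yield 3, then a,b = 5,8
  Yield 5, then a,b = 8,13
  Yield 8, then a,b = 13,21
  Yield 13, then a,b = 21,34
Step 2: 21 >= 20, stop.
Therefore out = [0, 1, 1, 2, 3, 5, 8, 13].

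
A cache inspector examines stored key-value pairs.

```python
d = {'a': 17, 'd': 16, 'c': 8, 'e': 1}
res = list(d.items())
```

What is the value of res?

Step 1: d.items() returns (key, value) pairs in insertion order.
Therefore res = [('a', 17), ('d', 16), ('c', 8), ('e', 1)].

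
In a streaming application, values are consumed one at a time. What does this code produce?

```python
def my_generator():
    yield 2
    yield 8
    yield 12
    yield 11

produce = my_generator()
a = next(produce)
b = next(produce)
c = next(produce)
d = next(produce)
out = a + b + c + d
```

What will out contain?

Step 1: Create generator and consume all values:
  a = next(produce) = 2
  b = next(produce) = 8
  c = next(produce) = 12
  d = next(produce) = 11
Step 2: out = 2 + 8 + 12 + 11 = 33.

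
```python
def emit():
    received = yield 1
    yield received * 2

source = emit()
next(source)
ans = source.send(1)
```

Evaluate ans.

Step 1: next(source) advances to first yield, producing 1.
Step 2: send(1) resumes, received = 1.
Step 3: yield received * 2 = 1 * 2 = 2.
Therefore ans = 2.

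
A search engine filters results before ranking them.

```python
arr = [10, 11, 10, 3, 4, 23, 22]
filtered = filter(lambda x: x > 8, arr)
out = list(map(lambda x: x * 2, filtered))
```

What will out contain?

Step 1: Filter arr for elements > 8:
  10: kept
  11: kept
  10: kept
  3: removed
  4: removed
  23: kept
  22: kept
Step 2: Map x * 2 on filtered [10, 11, 10, 23, 22]:
  10 -> 20
  11 -> 22
  10 -> 20
  23 -> 46
  22 -> 44
Therefore out = [20, 22, 20, 46, 44].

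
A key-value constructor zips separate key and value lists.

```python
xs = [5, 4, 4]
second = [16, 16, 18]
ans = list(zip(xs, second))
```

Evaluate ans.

Step 1: zip pairs elements at same index:
  Index 0: (5, 16)
  Index 1: (4, 16)
  Index 2: (4, 18)
Therefore ans = [(5, 16), (4, 16), (4, 18)].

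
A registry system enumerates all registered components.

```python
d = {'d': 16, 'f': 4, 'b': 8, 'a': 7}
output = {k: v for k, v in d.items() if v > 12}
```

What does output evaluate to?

Step 1: Filter items where value > 12:
  'd': 16 > 12: kept
  'f': 4 <= 12: removed
  'b': 8 <= 12: removed
  'a': 7 <= 12: removed
Therefore output = {'d': 16}.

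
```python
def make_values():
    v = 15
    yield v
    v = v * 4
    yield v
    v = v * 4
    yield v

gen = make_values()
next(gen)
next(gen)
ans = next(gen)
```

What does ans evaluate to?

Step 1: Trace through generator execution:
  Yield 1: v starts at 15, yield 15
  Yield 2: v = 15 * 4 = 60, yield 60
  Yield 3: v = 60 * 4 = 240, yield 240
Step 2: First next() gets 15, second next() gets the second value, third next() yields 240.
Therefore ans = 240.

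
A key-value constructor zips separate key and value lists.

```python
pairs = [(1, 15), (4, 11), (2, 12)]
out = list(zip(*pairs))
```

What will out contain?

Step 1: zip(*pairs) transposes: unzips [(1, 15), (4, 11), (2, 12)] into separate sequences.
Step 2: First elements: (1, 4, 2), second elements: (15, 11, 12).
Therefore out = [(1, 4, 2), (15, 11, 12)].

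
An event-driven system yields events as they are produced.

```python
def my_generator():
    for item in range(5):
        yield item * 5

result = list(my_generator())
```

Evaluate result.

Step 1: For each item in range(5), yield item * 5:
  item=0: yield 0 * 5 = 0
  item=1: yield 1 * 5 = 5
  item=2: yield 2 * 5 = 10
  item=3: yield 3 * 5 = 15
  item=4: yield 4 * 5 = 20
Therefore result = [0, 5, 10, 15, 20].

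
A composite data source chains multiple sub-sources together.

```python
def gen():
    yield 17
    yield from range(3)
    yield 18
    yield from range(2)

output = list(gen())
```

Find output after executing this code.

Step 1: Trace yields in order:
  yield 17
  yield 0
  yield 1
  yield 2
  yield 18
  yield 0
  yield 1
Therefore output = [17, 0, 1, 2, 18, 0, 1].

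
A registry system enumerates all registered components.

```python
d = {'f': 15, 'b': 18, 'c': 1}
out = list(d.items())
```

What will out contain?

Step 1: d.items() returns (key, value) pairs in insertion order.
Therefore out = [('f', 15), ('b', 18), ('c', 1)].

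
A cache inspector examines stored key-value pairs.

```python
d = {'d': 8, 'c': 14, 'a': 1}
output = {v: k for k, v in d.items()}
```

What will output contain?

Step 1: Invert dict (swap keys and values):
  'd': 8 -> 8: 'd'
  'c': 14 -> 14: 'c'
  'a': 1 -> 1: 'a'
Therefore output = {8: 'd', 14: 'c', 1: 'a'}.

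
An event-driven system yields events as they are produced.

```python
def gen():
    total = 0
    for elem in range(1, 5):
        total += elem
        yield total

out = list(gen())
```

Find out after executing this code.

Step 1: Generator accumulates running sum:
  elem=1: total = 1, yield 1
  elem=2: total = 3, yield 3
  elem=3: total = 6, yield 6
  elem=4: total = 10, yield 10
Therefore out = [1, 3, 6, 10].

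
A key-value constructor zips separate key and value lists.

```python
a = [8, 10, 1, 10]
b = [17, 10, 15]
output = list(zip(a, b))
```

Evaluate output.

Step 1: zip stops at shortest (len(a)=4, len(b)=3):
  Index 0: (8, 17)
  Index 1: (10, 10)
  Index 2: (1, 15)
Step 2: Last element of a (10) has no pair, dropped.
Therefore output = [(8, 17), (10, 10), (1, 15)].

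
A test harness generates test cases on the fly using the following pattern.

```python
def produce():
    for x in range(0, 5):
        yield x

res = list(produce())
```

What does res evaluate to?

Step 1: The generator yields each value from range(0, 5).
Step 2: list() consumes all yields: [0, 1, 2, 3, 4].
Therefore res = [0, 1, 2, 3, 4].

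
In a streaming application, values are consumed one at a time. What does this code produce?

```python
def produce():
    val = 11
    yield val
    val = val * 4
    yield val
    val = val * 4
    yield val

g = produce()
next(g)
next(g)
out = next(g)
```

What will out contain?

Step 1: Trace through generator execution:
  Yield 1: val starts at 11, yield 11
  Yield 2: val = 11 * 4 = 44, yield 44
  Yield 3: val = 44 * 4 = 176, yield 176
Step 2: First next() gets 11, second next() gets the second value, third next() yields 176.
Therefore out = 176.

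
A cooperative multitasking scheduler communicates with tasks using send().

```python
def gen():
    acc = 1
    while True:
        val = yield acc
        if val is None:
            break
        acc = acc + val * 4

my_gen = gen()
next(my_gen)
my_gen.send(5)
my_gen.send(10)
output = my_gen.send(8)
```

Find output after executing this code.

Step 1: next() -> yield acc=1.
Step 2: send(5) -> val=5, acc = 1 + 5*4 = 21, yield 21.
Step 3: send(10) -> val=10, acc = 21 + 10*4 = 61, yield 61.
Step 4: send(8) -> val=8, acc = 61 + 8*4 = 93, yield 93.
Therefore output = 93.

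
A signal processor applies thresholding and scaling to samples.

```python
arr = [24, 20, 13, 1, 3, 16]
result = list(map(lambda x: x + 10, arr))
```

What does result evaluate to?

Step 1: Apply lambda x: x + 10 to each element:
  24 -> 34
  20 -> 30
  13 -> 23
  1 -> 11
  3 -> 13
  16 -> 26
Therefore result = [34, 30, 23, 11, 13, 26].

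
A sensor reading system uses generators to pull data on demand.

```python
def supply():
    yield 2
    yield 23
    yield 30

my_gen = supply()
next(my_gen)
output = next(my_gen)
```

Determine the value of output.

Step 1: supply() creates a generator.
Step 2: next(my_gen) yields 2 (consumed and discarded).
Step 3: next(my_gen) yields 23, assigned to output.
Therefore output = 23.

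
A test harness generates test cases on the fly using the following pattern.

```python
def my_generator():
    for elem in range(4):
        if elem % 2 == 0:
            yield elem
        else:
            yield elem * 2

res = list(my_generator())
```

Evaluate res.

Step 1: For each elem in range(4), yield elem if even, else elem*2:
  elem=0 (even): yield 0
  elem=1 (odd): yield 1*2 = 2
  elem=2 (even): yield 2
  elem=3 (odd): yield 3*2 = 6
Therefore res = [0, 2, 2, 6].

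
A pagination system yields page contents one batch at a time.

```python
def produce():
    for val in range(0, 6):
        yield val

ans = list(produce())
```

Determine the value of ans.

Step 1: The generator yields each value from range(0, 6).
Step 2: list() consumes all yields: [0, 1, 2, 3, 4, 5].
Therefore ans = [0, 1, 2, 3, 4, 5].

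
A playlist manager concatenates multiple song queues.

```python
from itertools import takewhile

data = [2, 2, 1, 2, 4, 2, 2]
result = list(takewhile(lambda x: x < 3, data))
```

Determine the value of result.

Step 1: takewhile stops at first element >= 3:
  2 < 3: take
  2 < 3: take
  1 < 3: take
  2 < 3: take
  4 >= 3: stop
Therefore result = [2, 2, 1, 2].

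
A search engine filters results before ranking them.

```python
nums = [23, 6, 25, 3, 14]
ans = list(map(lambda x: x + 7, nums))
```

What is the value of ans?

Step 1: Apply lambda x: x + 7 to each element:
  23 -> 30
  6 -> 13
  25 -> 32
  3 -> 10
  14 -> 21
Therefore ans = [30, 13, 32, 10, 21].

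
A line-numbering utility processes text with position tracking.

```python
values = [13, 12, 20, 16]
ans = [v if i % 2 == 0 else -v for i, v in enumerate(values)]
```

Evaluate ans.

Step 1: For each (i, v), keep v if i is even, negate if odd:
  i=0 (even): keep 13
  i=1 (odd): negate to -12
  i=2 (even): keep 20
  i=3 (odd): negate to -16
Therefore ans = [13, -12, 20, -16].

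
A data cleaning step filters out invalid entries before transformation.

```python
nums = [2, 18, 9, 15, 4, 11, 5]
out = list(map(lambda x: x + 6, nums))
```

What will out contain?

Step 1: Apply lambda x: x + 6 to each element:
  2 -> 8
  18 -> 24
  9 -> 15
  15 -> 21
  4 -> 10
  11 -> 17
  5 -> 11
Therefore out = [8, 24, 15, 21, 10, 17, 11].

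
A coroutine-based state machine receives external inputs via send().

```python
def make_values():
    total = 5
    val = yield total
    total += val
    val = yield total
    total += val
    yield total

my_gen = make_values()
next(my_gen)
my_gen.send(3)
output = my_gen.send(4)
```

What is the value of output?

Step 1: next() -> yield total=5.
Step 2: send(3) -> val=3, total = 5+3 = 8, yield 8.
Step 3: send(4) -> val=4, total = 8+4 = 12, yield 12.
Therefore output = 12.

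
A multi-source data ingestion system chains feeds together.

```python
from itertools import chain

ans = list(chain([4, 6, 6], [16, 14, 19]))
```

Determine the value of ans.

Step 1: chain() concatenates iterables: [4, 6, 6] + [16, 14, 19].
Therefore ans = [4, 6, 6, 16, 14, 19].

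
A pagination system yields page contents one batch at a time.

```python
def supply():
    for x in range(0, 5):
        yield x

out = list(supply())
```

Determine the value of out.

Step 1: The generator yields each value from range(0, 5).
Step 2: list() consumes all yields: [0, 1, 2, 3, 4].
Therefore out = [0, 1, 2, 3, 4].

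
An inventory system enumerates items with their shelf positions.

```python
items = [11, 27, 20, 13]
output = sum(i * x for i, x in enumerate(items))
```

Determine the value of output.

Step 1: Compute i * x for each (i, x) in enumerate([11, 27, 20, 13]):
  i=0, x=11: 0*11 = 0
  i=1, x=27: 1*27 = 27
  i=2, x=20: 2*20 = 40
  i=3, x=13: 3*13 = 39
Step 2: sum = 0 + 27 + 40 + 39 = 106.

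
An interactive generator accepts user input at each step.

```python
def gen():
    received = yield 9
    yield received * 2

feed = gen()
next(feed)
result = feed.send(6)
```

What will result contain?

Step 1: next(feed) advances to first yield, producing 9.
Step 2: send(6) resumes, received = 6.
Step 3: yield received * 2 = 6 * 2 = 12.
Therefore result = 12.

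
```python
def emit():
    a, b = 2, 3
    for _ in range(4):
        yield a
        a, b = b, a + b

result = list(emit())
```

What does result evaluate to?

Step 1: Fibonacci-like sequence starting with a=2, b=3:
  Iteration 1: yield a=2, then a,b = 3,5
  Iteration 2: yield a=3, then a,b = 5,8
  Iteration 3: yield a=5, then a,b = 8,13
  Iteration 4: yield a=8, then a,b = 13,21
Therefore result = [2, 3, 5, 8].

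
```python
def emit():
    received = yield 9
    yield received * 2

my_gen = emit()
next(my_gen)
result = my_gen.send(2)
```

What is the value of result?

Step 1: next(my_gen) advances to first yield, producing 9.
Step 2: send(2) resumes, received = 2.
Step 3: yield received * 2 = 2 * 2 = 4.
Therefore result = 4.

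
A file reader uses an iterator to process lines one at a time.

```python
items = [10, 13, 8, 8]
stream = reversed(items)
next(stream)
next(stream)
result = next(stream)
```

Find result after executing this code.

Step 1: reversed([10, 13, 8, 8]) gives iterator: [8, 8, 13, 10].
Step 2: First next() = 8, second next() = 8.
Step 3: Third next() = 13.
Therefore result = 13.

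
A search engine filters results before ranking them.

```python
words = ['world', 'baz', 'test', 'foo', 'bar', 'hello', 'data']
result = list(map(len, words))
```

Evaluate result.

Step 1: Map len() to each word:
  'world' -> 5
  'baz' -> 3
  'test' -> 4
  'foo' -> 3
  'bar' -> 3
  'hello' -> 5
  'data' -> 4
Therefore result = [5, 3, 4, 3, 3, 5, 4].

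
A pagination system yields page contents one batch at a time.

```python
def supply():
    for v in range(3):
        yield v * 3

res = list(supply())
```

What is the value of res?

Step 1: For each v in range(3), yield v * 3:
  v=0: yield 0 * 3 = 0
  v=1: yield 1 * 3 = 3
  v=2: yield 2 * 3 = 6
Therefore res = [0, 3, 6].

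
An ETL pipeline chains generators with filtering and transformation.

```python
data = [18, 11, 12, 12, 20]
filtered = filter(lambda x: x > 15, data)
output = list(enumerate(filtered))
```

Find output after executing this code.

Step 1: Filter [18, 11, 12, 12, 20] for > 15: [18, 20].
Step 2: enumerate re-indexes from 0: [(0, 18), (1, 20)].
Therefore output = [(0, 18), (1, 20)].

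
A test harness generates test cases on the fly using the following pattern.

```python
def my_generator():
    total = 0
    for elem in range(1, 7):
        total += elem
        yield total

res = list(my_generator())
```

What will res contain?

Step 1: Generator accumulates running sum:
  elem=1: total = 1, yield 1
  elem=2: total = 3, yield 3
  elem=3: total = 6, yield 6
  elem=4: total = 10, yield 10
  elem=5: total = 15, yield 15
  elem=6: total = 21, yield 21
Therefore res = [1, 3, 6, 10, 15, 21].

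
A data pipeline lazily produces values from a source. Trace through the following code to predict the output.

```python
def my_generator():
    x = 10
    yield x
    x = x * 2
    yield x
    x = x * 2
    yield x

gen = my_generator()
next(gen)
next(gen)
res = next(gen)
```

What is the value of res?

Step 1: Trace through generator execution:
  Yield 1: x starts at 10, yield 10
  Yield 2: x = 10 * 2 = 20, yield 20
  Yield 3: x = 20 * 2 = 40, yield 40
Step 2: First next() gets 10, second next() gets the second value, third next() yields 40.
Therefore res = 40.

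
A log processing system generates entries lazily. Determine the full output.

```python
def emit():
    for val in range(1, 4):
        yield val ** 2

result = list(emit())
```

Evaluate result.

Step 1: For each val in range(1, 4), yield val**2:
  val=1: yield 1**2 = 1
  val=2: yield 2**2 = 4
  val=3: yield 3**2 = 9
Therefore result = [1, 4, 9].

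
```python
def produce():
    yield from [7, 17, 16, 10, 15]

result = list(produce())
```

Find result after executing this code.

Step 1: yield from delegates to the iterable, yielding each element.
Step 2: Collected values: [7, 17, 16, 10, 15].
Therefore result = [7, 17, 16, 10, 15].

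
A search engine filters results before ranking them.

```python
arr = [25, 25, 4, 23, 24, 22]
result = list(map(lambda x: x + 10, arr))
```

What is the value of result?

Step 1: Apply lambda x: x + 10 to each element:
  25 -> 35
  25 -> 35
  4 -> 14
  23 -> 33
  24 -> 34
  22 -> 32
Therefore result = [35, 35, 14, 33, 34, 32].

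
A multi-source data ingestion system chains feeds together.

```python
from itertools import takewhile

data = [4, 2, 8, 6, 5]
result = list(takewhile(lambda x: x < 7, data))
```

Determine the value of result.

Step 1: takewhile stops at first element >= 7:
  4 < 7: take
  2 < 7: take
  8 >= 7: stop
Therefore result = [4, 2].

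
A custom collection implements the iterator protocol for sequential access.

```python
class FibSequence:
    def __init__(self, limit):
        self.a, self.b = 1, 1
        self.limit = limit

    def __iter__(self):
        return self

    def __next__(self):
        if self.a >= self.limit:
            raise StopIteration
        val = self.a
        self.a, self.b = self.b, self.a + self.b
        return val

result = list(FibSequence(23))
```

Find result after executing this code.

Step 1: Fibonacci-like sequence (a=1, b=1) until >= 23:
  Yield 1, then a,b = 1,2
  Yield 1, then a,b = 2,3
  Yield 2, then a,b = 3,5
  Yield 3, then a,b = 5,8
  Yield 5, then a,b = 8,13
  Yield 8, then a,b = 13,21
  Yield 13, then a,b = 21,34
  Yield 21, then a,b = 34,55
Step 2: 34 >= 23, stop.
Therefore result = [1, 1, 2, 3, 5, 8, 13, 21].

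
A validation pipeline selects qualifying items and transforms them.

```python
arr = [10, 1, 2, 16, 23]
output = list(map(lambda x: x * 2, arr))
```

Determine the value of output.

Step 1: Apply lambda x: x * 2 to each element:
  10 -> 20
  1 -> 2
  2 -> 4
  16 -> 32
  23 -> 46
Therefore output = [20, 2, 4, 32, 46].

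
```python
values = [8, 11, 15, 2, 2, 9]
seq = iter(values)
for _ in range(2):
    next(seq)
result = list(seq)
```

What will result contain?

Step 1: Create iterator over [8, 11, 15, 2, 2, 9].
Step 2: Advance 2 positions (consuming [8, 11]).
Step 3: list() collects remaining elements: [15, 2, 2, 9].
Therefore result = [15, 2, 2, 9].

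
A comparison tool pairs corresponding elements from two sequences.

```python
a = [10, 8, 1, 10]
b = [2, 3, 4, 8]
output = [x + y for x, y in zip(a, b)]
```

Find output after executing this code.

Step 1: Add corresponding elements:
  10 + 2 = 12
  8 + 3 = 11
  1 + 4 = 5
  10 + 8 = 18
Therefore output = [12, 11, 5, 18].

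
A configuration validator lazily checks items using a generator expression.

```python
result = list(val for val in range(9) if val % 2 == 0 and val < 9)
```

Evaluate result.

Step 1: Filter range(9) where val % 2 == 0 and val < 9:
  val=0: both conditions met, included
  val=1: excluded (1 % 2 != 0)
  val=2: both conditions met, included
  val=3: excluded (3 % 2 != 0)
  val=4: both conditions met, included
  val=5: excluded (5 % 2 != 0)
  val=6: both conditions met, included
  val=7: excluded (7 % 2 != 0)
  val=8: both conditions met, included
Therefore result = [0, 2, 4, 6, 8].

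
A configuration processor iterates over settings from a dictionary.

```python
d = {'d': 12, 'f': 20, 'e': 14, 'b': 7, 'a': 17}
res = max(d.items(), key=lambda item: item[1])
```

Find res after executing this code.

Step 1: Find item with maximum value:
  ('d', 12)
  ('f', 20)
  ('e', 14)
  ('b', 7)
  ('a', 17)
Step 2: Maximum value is 20 at key 'f'.
Therefore res = ('f', 20).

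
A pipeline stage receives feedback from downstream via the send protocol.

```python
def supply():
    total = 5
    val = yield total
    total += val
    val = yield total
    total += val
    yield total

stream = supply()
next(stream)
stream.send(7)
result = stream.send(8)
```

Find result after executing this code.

Step 1: next() -> yield total=5.
Step 2: send(7) -> val=7, total = 5+7 = 12, yield 12.
Step 3: send(8) -> val=8, total = 12+8 = 20, yield 20.
Therefore result = 20.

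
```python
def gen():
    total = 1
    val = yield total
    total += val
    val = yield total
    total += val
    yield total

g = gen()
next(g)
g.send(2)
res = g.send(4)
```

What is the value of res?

Step 1: next() -> yield total=1.
Step 2: send(2) -> val=2, total = 1+2 = 3, yield 3.
Step 3: send(4) -> val=4, total = 3+4 = 7, yield 7.
Therefore res = 7.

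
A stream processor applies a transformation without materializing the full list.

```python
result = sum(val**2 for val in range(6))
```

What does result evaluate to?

Step 1: Compute val**2 for each val in range(6):
  val=0: 0**2 = 0
  val=1: 1**2 = 1
  val=2: 2**2 = 4
  val=3: 3**2 = 9
  val=4: 4**2 = 16
  val=5: 5**2 = 25
Step 2: sum = 0 + 1 + 4 + 9 + 16 + 25 = 55.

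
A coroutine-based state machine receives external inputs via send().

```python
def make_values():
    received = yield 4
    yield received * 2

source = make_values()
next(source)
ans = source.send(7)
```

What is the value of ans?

Step 1: next(source) advances to first yield, producing 4.
Step 2: send(7) resumes, received = 7.
Step 3: yield received * 2 = 7 * 2 = 14.
Therefore ans = 14.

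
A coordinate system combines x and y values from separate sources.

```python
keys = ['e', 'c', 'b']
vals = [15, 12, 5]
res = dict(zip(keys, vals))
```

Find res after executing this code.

Step 1: zip pairs keys with values:
  'e' -> 15
  'c' -> 12
  'b' -> 5
Therefore res = {'e': 15, 'c': 12, 'b': 5}.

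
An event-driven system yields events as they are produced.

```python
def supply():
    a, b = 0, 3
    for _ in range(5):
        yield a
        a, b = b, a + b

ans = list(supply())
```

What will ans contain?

Step 1: Fibonacci-like sequence starting with a=0, b=3:
  Iteration 1: yield a=0, then a,b = 3,3
  Iteration 2: yield a=3, then a,b = 3,6
  Iteration 3: yield a=3, then a,b = 6,9
  Iteration 4: yield a=6, then a,b = 9,15
  Iteration 5: yield a=9, then a,b = 15,24
Therefore ans = [0, 3, 3, 6, 9].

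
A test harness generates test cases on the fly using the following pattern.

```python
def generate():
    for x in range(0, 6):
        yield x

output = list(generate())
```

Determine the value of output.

Step 1: The generator yields each value from range(0, 6).
Step 2: list() consumes all yields: [0, 1, 2, 3, 4, 5].
Therefore output = [0, 1, 2, 3, 4, 5].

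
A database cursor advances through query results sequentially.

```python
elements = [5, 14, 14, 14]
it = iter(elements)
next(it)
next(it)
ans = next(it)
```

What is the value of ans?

Step 1: Create iterator over [5, 14, 14, 14].
Step 2: next() consumes 5.
Step 3: next() consumes 14.
Step 4: next() returns 14.
Therefore ans = 14.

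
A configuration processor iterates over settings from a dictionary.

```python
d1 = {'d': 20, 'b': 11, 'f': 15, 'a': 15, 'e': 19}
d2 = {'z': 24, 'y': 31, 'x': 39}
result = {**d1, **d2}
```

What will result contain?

Step 1: Merge d1 and d2 (d2 values override on key conflicts).
Step 2: d1 has keys ['d', 'b', 'f', 'a', 'e'], d2 has keys ['z', 'y', 'x'].
Therefore result = {'d': 20, 'b': 11, 'f': 15, 'a': 15, 'e': 19, 'z': 24, 'y': 31, 'x': 39}.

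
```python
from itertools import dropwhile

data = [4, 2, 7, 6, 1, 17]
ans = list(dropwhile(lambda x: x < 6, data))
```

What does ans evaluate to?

Step 1: dropwhile drops elements while < 6:
  4 < 6: dropped
  2 < 6: dropped
  7: kept (dropping stopped)
Step 2: Remaining elements kept regardless of condition.
Therefore ans = [7, 6, 1, 17].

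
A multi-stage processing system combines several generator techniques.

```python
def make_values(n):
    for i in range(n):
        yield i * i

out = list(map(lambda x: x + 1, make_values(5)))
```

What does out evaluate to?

Step 1: make_values(5) yields squares: [0, 1, 4, 9, 16].
Step 2: map adds 1 to each: [1, 2, 5, 10, 17].
Therefore out = [1, 2, 5, 10, 17].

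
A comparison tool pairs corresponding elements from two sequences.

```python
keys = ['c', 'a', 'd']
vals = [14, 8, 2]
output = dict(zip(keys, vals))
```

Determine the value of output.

Step 1: zip pairs keys with values:
  'c' -> 14
  'a' -> 8
  'd' -> 2
Therefore output = {'c': 14, 'a': 8, 'd': 2}.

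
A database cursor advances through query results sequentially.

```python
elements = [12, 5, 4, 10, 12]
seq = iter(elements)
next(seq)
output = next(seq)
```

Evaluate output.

Step 1: Create iterator over [12, 5, 4, 10, 12].
Step 2: next() consumes 12.
Step 3: next() returns 5.
Therefore output = 5.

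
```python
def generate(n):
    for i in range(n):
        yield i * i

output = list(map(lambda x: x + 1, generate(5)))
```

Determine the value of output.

Step 1: generate(5) yields squares: [0, 1, 4, 9, 16].
Step 2: map adds 1 to each: [1, 2, 5, 10, 17].
Therefore output = [1, 2, 5, 10, 17].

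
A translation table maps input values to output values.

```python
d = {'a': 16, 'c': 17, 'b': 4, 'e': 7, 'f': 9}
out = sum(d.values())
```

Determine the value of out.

Step 1: d.values() = [16, 17, 4, 7, 9].
Step 2: sum = 53.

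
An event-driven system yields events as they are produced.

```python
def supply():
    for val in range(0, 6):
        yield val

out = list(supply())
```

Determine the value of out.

Step 1: The generator yields each value from range(0, 6).
Step 2: list() consumes all yields: [0, 1, 2, 3, 4, 5].
Therefore out = [0, 1, 2, 3, 4, 5].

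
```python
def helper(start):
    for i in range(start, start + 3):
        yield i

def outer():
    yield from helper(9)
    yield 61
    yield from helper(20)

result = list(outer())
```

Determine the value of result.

Step 1: outer() delegates to helper(9):
  yield 9
  yield 10
  yield 11
Step 2: yield 61
Step 3: Delegates to helper(20):
  yield 20
  yield 21
  yield 22
Therefore result = [9, 10, 11, 61, 20, 21, 22].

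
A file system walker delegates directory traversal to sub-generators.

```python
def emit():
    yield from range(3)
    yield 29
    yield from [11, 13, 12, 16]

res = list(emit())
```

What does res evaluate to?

Step 1: Trace yields in order:
  yield 0
  yield 1
  yield 2
  yield 29
  yield 11
  yield 13
  yield 12
  yield 16
Therefore res = [0, 1, 2, 29, 11, 13, 12, 16].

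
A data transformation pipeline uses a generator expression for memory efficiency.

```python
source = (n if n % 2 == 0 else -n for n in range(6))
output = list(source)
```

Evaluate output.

Step 1: For each n in range(6), yield n if even, else -n:
  n=0: even, yield 0
  n=1: odd, yield -1
  n=2: even, yield 2
  n=3: odd, yield -3
  n=4: even, yield 4
  n=5: odd, yield -5
Therefore output = [0, -1, 2, -3, 4, -5].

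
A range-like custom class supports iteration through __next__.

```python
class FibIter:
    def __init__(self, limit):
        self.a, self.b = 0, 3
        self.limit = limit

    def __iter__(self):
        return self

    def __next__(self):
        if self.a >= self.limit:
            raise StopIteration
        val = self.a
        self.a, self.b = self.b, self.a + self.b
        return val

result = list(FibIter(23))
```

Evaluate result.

Step 1: Fibonacci-like sequence (a=0, b=3) until >= 23:
  Yield 0, then a,b = 3,3
  Yield 3, then a,b = 3,6
  Yield 3, then a,b = 6,9
  Yield 6, then a,b = 9,15
  Yield 9, then a,b = 15,24
  Yield 15, then a,b = 24,39
Step 2: 24 >= 23, stop.
Therefore result = [0, 3, 3, 6, 9, 15].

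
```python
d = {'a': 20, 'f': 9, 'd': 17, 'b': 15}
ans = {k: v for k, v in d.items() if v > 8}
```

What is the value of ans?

Step 1: Filter items where value > 8:
  'a': 20 > 8: kept
  'f': 9 > 8: kept
  'd': 17 > 8: kept
  'b': 15 > 8: kept
Therefore ans = {'a': 20, 'f': 9, 'd': 17, 'b': 15}.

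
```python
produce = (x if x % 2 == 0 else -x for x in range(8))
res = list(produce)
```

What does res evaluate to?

Step 1: For each x in range(8), yield x if even, else -x:
  x=0: even, yield 0
  x=1: odd, yield -1
  x=2: even, yield 2
  x=3: odd, yield -3
  x=4: even, yield 4
  x=5: odd, yield -5
  x=6: even, yield 6
  x=7: odd, yield -7
Therefore res = [0, -1, 2, -3, 4, -5, 6, -7].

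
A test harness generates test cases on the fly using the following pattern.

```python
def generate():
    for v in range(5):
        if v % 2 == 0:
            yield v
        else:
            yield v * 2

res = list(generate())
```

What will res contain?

Step 1: For each v in range(5), yield v if even, else v*2:
  v=0 (even): yield 0
  v=1 (odd): yield 1*2 = 2
  v=2 (even): yield 2
  v=3 (odd): yield 3*2 = 6
  v=4 (even): yield 4
Therefore res = [0, 2, 2, 6, 4].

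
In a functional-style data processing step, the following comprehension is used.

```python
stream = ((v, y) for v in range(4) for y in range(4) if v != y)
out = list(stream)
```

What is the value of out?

Step 1: Nested generator over range(4) x range(4) where v != y:
  (0, 0): excluded (v == y)
  (0, 1): included
  (0, 2): included
  (0, 3): included
  (1, 0): included
  (1, 1): excluded (v == y)
  (1, 2): included
  (1, 3): included
  (2, 0): included
  (2, 1): included
  (2, 2): excluded (v == y)
  (2, 3): included
  (3, 0): included
  (3, 1): included
  (3, 2): included
  (3, 3): excluded (v == y)
Therefore out = [(0, 1), (0, 2), (0, 3), (1, 0), (1, 2), (1, 3), (2, 0), (2, 1), (2, 3), (3, 0), (3, 1), (3, 2)].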